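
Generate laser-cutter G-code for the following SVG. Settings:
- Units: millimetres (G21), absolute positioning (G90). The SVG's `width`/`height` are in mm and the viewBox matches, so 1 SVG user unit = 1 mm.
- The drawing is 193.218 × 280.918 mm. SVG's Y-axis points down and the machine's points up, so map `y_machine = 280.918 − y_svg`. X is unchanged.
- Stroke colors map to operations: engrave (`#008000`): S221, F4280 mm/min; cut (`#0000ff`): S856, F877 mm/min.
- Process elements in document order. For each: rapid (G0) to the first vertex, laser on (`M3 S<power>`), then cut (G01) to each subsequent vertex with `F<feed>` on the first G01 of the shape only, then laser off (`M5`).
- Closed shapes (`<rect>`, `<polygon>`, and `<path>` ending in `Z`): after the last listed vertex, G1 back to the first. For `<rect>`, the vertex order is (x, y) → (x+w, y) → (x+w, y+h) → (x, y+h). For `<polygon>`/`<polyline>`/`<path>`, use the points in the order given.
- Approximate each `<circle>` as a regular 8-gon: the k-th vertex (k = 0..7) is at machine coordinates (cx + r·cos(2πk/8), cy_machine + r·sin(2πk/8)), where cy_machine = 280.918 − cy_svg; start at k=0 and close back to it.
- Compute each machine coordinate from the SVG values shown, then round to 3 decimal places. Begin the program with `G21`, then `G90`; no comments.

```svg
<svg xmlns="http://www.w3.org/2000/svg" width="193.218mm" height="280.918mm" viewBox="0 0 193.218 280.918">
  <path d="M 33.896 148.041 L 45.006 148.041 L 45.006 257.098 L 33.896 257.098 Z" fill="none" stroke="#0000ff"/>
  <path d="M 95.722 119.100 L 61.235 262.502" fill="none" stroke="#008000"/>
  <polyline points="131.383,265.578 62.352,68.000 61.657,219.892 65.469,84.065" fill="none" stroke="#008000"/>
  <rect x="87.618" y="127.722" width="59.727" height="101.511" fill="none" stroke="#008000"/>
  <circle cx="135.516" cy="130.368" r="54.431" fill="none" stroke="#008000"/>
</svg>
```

viewBox `0 0 193.218 280.918` with mm width/height → 1 unit = 1 mm. Flip: y_m = 280.918 − y_svg.

**Shape 1** — `<path>` rectangle, stroke `#0000ff` → cut (S856, F877). Machine vertices: (33.896,132.877) → (45.006,132.877) → (45.006,23.820) → (33.896,23.820) → (33.896,132.877). Closed: final G1 returns to the first vertex.

**Shape 2** — `<path>` line segment, stroke `#008000` → engrave (S221, F4280). Machine vertices: (95.722,161.818) → (61.235,18.416). Open path.

**Shape 3** — `<polyline>` open polyline, stroke `#008000` → engrave (S221, F4280). Machine vertices: (131.383,15.340) → (62.352,212.918) → (61.657,61.026) → (65.469,196.853). Open path.

**Shape 4** — `<rect>` rectangle, stroke `#008000` → engrave (S221, F4280). Machine vertices: (87.618,153.196) → (147.345,153.196) → (147.345,51.685) → (87.618,51.685) → (87.618,153.196). Closed: final G1 returns to the first vertex.

**Shape 5** — `<circle>` circle, stroke `#008000` → engrave (S221, F4280). Machine vertices: (189.947,150.550) → (174.005,189.039) → (135.516,204.981) → (97.027,189.039) → (81.085,150.550) → (97.027,112.061) → (135.516,96.119) → (174.005,112.061) → (189.947,150.550). Closed: final G1 returns to the first vertex.

G21
G90
G0 X33.896 Y132.877
M3 S856
G01 X45.006 Y132.877 F877
G01 X45.006 Y23.820
G01 X33.896 Y23.820
G01 X33.896 Y132.877
M5
G0 X95.722 Y161.818
M3 S221
G01 X61.235 Y18.416 F4280
M5
G0 X131.383 Y15.340
M3 S221
G01 X62.352 Y212.918 F4280
G01 X61.657 Y61.026
G01 X65.469 Y196.853
M5
G0 X87.618 Y153.196
M3 S221
G01 X147.345 Y153.196 F4280
G01 X147.345 Y51.685
G01 X87.618 Y51.685
G01 X87.618 Y153.196
M5
G0 X189.947 Y150.550
M3 S221
G01 X174.005 Y189.039 F4280
G01 X135.516 Y204.981
G01 X97.027 Y189.039
G01 X81.085 Y150.550
G01 X97.027 Y112.061
G01 X135.516 Y96.119
G01 X174.005 Y112.061
G01 X189.947 Y150.550
M5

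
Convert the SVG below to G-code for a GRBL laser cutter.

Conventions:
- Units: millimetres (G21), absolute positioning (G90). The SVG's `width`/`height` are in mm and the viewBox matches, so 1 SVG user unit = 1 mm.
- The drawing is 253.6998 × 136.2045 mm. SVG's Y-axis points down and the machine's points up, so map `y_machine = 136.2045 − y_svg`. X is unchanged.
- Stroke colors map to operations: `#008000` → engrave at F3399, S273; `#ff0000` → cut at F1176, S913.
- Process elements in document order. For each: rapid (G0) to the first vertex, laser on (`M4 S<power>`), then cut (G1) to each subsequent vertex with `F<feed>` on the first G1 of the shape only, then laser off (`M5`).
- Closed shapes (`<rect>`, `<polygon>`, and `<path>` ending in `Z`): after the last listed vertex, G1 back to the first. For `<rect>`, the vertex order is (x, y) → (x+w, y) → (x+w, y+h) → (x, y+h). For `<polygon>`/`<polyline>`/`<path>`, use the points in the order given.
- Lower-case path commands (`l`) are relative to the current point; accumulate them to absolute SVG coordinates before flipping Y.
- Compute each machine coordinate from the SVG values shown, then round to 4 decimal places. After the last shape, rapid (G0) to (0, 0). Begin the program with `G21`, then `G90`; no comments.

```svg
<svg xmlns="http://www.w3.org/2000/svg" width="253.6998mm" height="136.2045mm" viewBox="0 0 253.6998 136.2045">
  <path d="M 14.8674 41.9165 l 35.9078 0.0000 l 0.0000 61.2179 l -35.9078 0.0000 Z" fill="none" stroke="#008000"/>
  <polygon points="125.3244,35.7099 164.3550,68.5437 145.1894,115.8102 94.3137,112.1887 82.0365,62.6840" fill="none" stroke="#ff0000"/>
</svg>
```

Since the viewBox matches the mm dimensions, user units are millimetres directly. The only transform is the Y-flip y_m = 136.2045 − y_svg.

Shape 1 is a rectangle drawn with `<path>`. Its stroke #008000 means engrave at S273, F3399. After flipping Y the toolpath is (14.8674,94.2880) → (50.7752,94.2880) → (50.7752,33.0701) → (14.8674,33.0701) → (14.8674,94.2880), returning to the start.

Shape 2 is a regular polygon drawn with `<polygon>`. Its stroke #ff0000 means cut at S913, F1176. After flipping Y the toolpath is (125.3244,100.4946) → (164.3550,67.6608) → (145.1894,20.3943) → (94.3137,24.0158) → (82.0365,73.5205) → (125.3244,100.4946), returning to the start.

G21
G90
G0 X14.8674 Y94.2880
M4 S273
G1 X50.7752 Y94.2880 F3399
G1 X50.7752 Y33.0701
G1 X14.8674 Y33.0701
G1 X14.8674 Y94.2880
M5
G0 X125.3244 Y100.4946
M4 S913
G1 X164.3550 Y67.6608 F1176
G1 X145.1894 Y20.3943
G1 X94.3137 Y24.0158
G1 X82.0365 Y73.5205
G1 X125.3244 Y100.4946
M5
G0 X0.0000 Y0.0000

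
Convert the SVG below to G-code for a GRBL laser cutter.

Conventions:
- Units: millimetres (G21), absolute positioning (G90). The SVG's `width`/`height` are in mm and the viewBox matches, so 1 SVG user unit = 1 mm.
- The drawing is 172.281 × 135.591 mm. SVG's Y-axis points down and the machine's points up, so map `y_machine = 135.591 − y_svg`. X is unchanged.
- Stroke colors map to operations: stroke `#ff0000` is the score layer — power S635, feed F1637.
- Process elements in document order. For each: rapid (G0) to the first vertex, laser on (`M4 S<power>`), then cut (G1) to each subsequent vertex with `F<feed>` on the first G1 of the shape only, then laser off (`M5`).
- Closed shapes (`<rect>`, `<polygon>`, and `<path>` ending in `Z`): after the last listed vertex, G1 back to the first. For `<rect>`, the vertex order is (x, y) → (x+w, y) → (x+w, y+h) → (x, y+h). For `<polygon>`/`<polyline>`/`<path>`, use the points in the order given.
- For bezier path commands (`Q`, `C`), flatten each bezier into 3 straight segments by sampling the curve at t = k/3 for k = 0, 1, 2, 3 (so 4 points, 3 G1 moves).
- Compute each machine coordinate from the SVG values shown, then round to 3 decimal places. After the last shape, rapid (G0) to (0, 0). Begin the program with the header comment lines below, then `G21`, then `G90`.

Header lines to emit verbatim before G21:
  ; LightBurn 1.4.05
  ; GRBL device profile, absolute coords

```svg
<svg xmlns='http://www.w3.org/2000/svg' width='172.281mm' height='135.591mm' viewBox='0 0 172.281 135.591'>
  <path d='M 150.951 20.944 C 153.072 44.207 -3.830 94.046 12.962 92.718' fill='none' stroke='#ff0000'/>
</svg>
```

; LightBurn 1.4.05
; GRBL device profile, absolute coords
G21
G90
G0 X150.951 Y114.647
M4 S635
G1 X112.387 Y85.405 F1637
G1 X41.745 Y55.721
G1 X12.962 Y42.873
M5
G0 X0.000 Y0.000

1 u = 1 mm; y_m = 135.591 − y.

[1] `<path>` cubic bezier, #ff0000→score S635 F1637: (150.951,114.647) → (112.387,85.405) → (41.745,55.721) → (12.962,42.873)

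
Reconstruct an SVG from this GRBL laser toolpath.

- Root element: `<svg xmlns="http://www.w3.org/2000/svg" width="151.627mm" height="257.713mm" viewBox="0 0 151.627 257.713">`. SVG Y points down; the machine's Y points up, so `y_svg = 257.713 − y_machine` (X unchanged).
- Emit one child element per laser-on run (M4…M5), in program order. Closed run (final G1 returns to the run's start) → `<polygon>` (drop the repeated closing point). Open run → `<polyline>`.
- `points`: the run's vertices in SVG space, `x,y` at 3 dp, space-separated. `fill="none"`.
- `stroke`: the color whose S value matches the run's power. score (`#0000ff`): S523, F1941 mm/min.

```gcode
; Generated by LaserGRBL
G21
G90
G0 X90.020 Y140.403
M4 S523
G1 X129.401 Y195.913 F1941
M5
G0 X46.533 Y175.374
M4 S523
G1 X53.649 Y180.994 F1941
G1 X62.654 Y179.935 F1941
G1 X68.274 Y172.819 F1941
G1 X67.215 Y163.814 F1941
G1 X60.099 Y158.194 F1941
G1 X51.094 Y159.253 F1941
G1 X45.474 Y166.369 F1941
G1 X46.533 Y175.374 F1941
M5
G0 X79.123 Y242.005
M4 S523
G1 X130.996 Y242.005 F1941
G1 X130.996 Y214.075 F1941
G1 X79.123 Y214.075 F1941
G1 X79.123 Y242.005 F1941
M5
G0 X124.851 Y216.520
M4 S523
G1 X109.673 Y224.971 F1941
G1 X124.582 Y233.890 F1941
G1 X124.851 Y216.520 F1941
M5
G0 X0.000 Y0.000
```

<svg xmlns="http://www.w3.org/2000/svg" width="151.627mm" height="257.713mm" viewBox="0 0 151.627 257.713">
  <polyline points="90.020,117.310 129.401,61.800" fill="none" stroke="#0000ff"/>
  <polygon points="46.533,82.339 53.649,76.719 62.654,77.778 68.274,84.894 67.215,93.899 60.099,99.519 51.094,98.460 45.474,91.344" fill="none" stroke="#0000ff"/>
  <polygon points="79.123,15.708 130.996,15.708 130.996,43.638 79.123,43.638" fill="none" stroke="#0000ff"/>
  <polygon points="124.851,41.193 109.673,32.742 124.582,23.823" fill="none" stroke="#0000ff"/>
</svg>

Each laser-on run becomes one SVG element. Flip Y back into SVG space with y_svg = 257.713 − y_machine. Every run uses S523, so all elements get stroke `#0000ff` (score).

Run 1: The run is open, so emit a `<polyline>` with points (Y-flipped): 90.020,117.310 129.401,61.800.

Run 2: The run returns to its start, so emit a `<polygon>` with points (Y-flipped): 46.533,82.339 53.649,76.719 62.654,77.778 68.274,84.894 67.215,93.899 60.099,99.519 51.094,98.460 45.474,91.344.

Run 3: The run returns to its start, so emit a `<polygon>` with points (Y-flipped): 79.123,15.708 130.996,15.708 130.996,43.638 79.123,43.638.

Run 4: The run returns to its start, so emit a `<polygon>` with points (Y-flipped): 124.851,41.193 109.673,32.742 124.582,23.823.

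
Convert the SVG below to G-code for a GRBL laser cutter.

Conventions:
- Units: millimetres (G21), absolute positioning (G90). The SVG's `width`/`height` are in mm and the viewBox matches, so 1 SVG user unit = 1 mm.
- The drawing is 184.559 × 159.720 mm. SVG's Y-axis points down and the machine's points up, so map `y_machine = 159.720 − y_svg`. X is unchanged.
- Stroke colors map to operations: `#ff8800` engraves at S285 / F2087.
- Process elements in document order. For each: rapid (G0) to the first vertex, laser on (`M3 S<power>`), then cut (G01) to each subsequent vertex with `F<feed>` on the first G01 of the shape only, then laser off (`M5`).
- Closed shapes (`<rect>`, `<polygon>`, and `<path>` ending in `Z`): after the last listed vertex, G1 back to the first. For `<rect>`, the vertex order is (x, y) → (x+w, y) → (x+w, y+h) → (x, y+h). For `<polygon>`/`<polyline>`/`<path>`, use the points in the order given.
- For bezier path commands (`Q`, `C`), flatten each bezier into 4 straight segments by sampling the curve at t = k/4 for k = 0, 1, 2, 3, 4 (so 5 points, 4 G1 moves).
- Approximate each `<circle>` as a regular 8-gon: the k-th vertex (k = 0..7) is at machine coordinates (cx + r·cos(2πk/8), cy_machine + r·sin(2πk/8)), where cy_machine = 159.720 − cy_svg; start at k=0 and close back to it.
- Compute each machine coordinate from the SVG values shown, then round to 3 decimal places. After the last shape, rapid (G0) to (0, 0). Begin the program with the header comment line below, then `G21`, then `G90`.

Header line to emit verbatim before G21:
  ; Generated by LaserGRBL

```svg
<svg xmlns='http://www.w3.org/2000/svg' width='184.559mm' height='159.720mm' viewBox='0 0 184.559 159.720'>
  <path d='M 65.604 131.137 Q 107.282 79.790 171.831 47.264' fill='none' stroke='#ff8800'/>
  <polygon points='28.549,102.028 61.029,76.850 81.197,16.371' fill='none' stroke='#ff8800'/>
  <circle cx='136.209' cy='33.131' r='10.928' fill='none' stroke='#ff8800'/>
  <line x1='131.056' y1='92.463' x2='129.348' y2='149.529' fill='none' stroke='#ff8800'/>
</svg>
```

; Generated by LaserGRBL
G21
G90
G0 X65.604 Y28.583
M3 S285
G01 X87.872 Y53.080 F2087
G01 X113.000 Y75.225
G01 X140.986 Y95.017
G01 X171.831 Y112.456
M5
G0 X28.549 Y57.692
M3 S285
G01 X61.029 Y82.870 F2087
G01 X81.197 Y143.349
G01 X28.549 Y57.692
M5
G0 X147.137 Y126.589
M3 S285
G01 X143.936 Y134.316 F2087
G01 X136.209 Y137.517
G01 X128.482 Y134.316
G01 X125.281 Y126.589
G01 X128.482 Y118.862
G01 X136.209 Y115.661
G01 X143.936 Y118.862
G01 X147.137 Y126.589
M5
G0 X131.056 Y67.257
M3 S285
G01 X129.348 Y10.191 F2087
M5
G0 X0.000 Y0.000

viewBox `0 0 184.559 159.720` with mm width/height → 1 unit = 1 mm. Flip: y_m = 159.720 − y_svg.

**Shape 1** — `<path>` quadratic bezier, stroke `#ff8800` → engrave (S285, F2087). Control points (SVG): P0=(65.604,131.137), P1=(107.282,79.790), P2=(171.831,47.264); sampled at t=k/4. Machine vertices: (65.604,28.583) → (87.872,53.080) → (113.000,75.225) → (140.986,95.017) → (171.831,112.456). Open path.

**Shape 2** — `<polygon>` closed polygon, stroke `#ff8800` → engrave (S285, F2087). Machine vertices: (28.549,57.692) → (61.029,82.870) → (81.197,143.349) → (28.549,57.692). Closed: final G1 returns to the first vertex.

**Shape 3** — `<circle>` circle, stroke `#ff8800` → engrave (S285, F2087). Machine vertices: (147.137,126.589) → (143.936,134.316) → (136.209,137.517) → (128.482,134.316) → (125.281,126.589) → (128.482,118.862) → (136.209,115.661) → (143.936,118.862) → (147.137,126.589). Closed: final G1 returns to the first vertex.

**Shape 4** — `<line>` line segment, stroke `#ff8800` → engrave (S285, F2087). Machine vertices: (131.056,67.257) → (129.348,10.191). Open path.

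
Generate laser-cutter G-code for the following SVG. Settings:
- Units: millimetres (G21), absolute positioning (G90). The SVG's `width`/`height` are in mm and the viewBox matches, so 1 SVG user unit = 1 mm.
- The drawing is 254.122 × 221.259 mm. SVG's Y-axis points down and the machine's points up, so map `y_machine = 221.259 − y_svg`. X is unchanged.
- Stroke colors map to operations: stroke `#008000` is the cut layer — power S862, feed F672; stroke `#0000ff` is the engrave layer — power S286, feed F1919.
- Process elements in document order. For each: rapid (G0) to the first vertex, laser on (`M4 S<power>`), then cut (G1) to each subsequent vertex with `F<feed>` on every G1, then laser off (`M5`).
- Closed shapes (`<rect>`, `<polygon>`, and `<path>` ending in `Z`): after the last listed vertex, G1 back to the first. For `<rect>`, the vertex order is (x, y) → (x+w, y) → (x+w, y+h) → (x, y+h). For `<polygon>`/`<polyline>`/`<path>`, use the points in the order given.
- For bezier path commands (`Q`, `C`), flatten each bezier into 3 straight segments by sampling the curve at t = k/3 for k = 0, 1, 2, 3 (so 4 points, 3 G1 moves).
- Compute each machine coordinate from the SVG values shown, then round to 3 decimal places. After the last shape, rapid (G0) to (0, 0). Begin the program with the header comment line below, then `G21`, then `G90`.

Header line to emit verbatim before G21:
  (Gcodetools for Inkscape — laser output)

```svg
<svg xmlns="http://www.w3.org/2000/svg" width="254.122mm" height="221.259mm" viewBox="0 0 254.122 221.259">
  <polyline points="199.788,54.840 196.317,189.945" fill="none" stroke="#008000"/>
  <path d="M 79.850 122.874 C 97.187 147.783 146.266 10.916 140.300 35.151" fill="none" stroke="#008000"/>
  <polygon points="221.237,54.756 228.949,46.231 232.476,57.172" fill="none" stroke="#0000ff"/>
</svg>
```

Since the viewBox matches the mm dimensions, user units are millimetres directly. The only transform is the Y-flip y_m = 221.259 − y_svg.

Shape 1 is a line segment drawn with `<polyline>`. Its stroke #008000 means cut at S862, F672. After flipping Y the toolpath is (199.788,166.419) → (196.317,31.314).

Shape 2 is a cubic bezier drawn with `<path>`. Its stroke #008000 means cut at S862, F672. After flipping Y the toolpath is (79.850,98.385) → (104.553,115.443) → (131.132,168.601) → (140.300,186.108).

Shape 3 is a regular polygon drawn with `<polygon>`. Its stroke #0000ff means engrave at S286, F1919. After flipping Y the toolpath is (221.237,166.503) → (228.949,175.028) → (232.476,164.087) → (221.237,166.503), returning to the start.

(Gcodetools for Inkscape — laser output)
G21
G90
G0 X199.788 Y166.419
M4 S862
G1 X196.317 Y31.314 F672
M5
G0 X79.850 Y98.385
M4 S862
G1 X104.553 Y115.443 F672
G1 X131.132 Y168.601 F672
G1 X140.300 Y186.108 F672
M5
G0 X221.237 Y166.503
M4 S286
G1 X228.949 Y175.028 F1919
G1 X232.476 Y164.087 F1919
G1 X221.237 Y166.503 F1919
M5
G0 X0.000 Y0.000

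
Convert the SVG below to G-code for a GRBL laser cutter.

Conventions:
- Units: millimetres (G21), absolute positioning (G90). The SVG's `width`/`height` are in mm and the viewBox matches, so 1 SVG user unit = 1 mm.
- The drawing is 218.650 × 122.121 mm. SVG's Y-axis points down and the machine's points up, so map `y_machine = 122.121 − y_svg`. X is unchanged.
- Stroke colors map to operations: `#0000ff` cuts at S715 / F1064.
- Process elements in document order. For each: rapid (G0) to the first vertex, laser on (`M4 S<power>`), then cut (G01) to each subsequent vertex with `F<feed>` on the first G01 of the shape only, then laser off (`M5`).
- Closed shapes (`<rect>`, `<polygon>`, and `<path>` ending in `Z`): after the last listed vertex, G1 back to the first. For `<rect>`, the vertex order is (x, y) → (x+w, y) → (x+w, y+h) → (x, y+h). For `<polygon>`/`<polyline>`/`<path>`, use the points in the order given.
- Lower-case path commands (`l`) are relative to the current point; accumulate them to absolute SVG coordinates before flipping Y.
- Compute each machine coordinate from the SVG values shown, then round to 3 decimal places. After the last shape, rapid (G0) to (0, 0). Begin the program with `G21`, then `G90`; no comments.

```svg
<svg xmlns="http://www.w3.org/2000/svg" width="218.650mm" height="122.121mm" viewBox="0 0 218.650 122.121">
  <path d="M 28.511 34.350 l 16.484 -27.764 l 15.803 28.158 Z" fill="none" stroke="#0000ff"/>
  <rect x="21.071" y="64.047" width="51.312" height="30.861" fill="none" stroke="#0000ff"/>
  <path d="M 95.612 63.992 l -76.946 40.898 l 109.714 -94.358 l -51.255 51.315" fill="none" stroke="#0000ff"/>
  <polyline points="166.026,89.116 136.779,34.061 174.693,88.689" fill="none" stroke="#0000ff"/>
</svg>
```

Since the viewBox matches the mm dimensions, user units are millimetres directly. The only transform is the Y-flip y_m = 122.121 − y_svg.

Shape 1 is a regular polygon drawn with `<path>`. Its stroke #0000ff means cut at S715, F1064. After flipping Y the toolpath is (28.511,87.771) → (44.995,115.535) → (60.798,87.377) → (28.511,87.771), returning to the start.

Shape 2 is a rectangle drawn with `<rect>`. Its stroke #0000ff means cut at S715, F1064. After flipping Y the toolpath is (21.071,58.074) → (72.383,58.074) → (72.383,27.213) → (21.071,27.213) → (21.071,58.074), returning to the start.

Shape 3 is a open polyline drawn with `<path>`. Its stroke #0000ff means cut at S715, F1064. After flipping Y the toolpath is (95.612,58.129) → (18.666,17.231) → (128.380,111.589) → (77.125,60.274).

Shape 4 is a open polyline drawn with `<polyline>`. Its stroke #0000ff means cut at S715, F1064. After flipping Y the toolpath is (166.026,33.005) → (136.779,88.060) → (174.693,33.432).

G21
G90
G0 X28.511 Y87.771
M4 S715
G01 X44.995 Y115.535 F1064
G01 X60.798 Y87.377
G01 X28.511 Y87.771
M5
G0 X21.071 Y58.074
M4 S715
G01 X72.383 Y58.074 F1064
G01 X72.383 Y27.213
G01 X21.071 Y27.213
G01 X21.071 Y58.074
M5
G0 X95.612 Y58.129
M4 S715
G01 X18.666 Y17.231 F1064
G01 X128.380 Y111.589
G01 X77.125 Y60.274
M5
G0 X166.026 Y33.005
M4 S715
G01 X136.779 Y88.060 F1064
G01 X174.693 Y33.432
M5
G0 X0.000 Y0.000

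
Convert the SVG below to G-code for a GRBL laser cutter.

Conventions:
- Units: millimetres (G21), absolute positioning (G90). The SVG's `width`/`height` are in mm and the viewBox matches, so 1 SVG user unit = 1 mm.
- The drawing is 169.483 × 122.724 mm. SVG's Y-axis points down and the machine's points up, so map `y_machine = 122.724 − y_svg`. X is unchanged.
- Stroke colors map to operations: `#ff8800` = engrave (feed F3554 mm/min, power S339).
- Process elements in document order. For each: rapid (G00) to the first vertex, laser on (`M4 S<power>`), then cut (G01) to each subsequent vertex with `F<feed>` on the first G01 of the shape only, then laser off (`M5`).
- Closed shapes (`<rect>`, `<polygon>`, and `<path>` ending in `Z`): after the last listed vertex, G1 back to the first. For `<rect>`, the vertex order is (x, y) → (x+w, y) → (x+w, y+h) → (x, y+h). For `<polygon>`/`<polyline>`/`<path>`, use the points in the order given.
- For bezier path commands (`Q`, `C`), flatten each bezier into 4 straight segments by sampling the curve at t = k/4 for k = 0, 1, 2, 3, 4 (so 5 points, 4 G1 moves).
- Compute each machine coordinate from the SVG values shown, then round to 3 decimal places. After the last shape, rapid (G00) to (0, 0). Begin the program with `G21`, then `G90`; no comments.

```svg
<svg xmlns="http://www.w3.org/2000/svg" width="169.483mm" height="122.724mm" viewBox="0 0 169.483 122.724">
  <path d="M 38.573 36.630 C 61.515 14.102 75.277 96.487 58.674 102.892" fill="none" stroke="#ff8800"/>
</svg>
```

G21
G90
G00 X38.573 Y86.094
M4 S339
G01 X53.727 Y86.145 F3554
G01 X63.453 Y63.813
G01 X65.764 Y36.056
G01 X58.674 Y19.832
M5
G00 X0.000 Y0.000

viewBox `0 0 169.483 122.724` with mm width/height → 1 unit = 1 mm. Flip: y_m = 122.724 − y_svg.

**Shape 1** — `<path>` cubic bezier, stroke `#ff8800` → engrave (S339, F3554). Control points (SVG): P0=(38.573,36.630), P1=(61.515,14.102), P2=(75.277,96.487), P3=(58.674,102.892); sampled at t=k/4. Machine vertices: (38.573,86.094) → (53.727,86.145) → (63.453,63.813) → (65.764,36.056) → (58.674,19.832). Open path.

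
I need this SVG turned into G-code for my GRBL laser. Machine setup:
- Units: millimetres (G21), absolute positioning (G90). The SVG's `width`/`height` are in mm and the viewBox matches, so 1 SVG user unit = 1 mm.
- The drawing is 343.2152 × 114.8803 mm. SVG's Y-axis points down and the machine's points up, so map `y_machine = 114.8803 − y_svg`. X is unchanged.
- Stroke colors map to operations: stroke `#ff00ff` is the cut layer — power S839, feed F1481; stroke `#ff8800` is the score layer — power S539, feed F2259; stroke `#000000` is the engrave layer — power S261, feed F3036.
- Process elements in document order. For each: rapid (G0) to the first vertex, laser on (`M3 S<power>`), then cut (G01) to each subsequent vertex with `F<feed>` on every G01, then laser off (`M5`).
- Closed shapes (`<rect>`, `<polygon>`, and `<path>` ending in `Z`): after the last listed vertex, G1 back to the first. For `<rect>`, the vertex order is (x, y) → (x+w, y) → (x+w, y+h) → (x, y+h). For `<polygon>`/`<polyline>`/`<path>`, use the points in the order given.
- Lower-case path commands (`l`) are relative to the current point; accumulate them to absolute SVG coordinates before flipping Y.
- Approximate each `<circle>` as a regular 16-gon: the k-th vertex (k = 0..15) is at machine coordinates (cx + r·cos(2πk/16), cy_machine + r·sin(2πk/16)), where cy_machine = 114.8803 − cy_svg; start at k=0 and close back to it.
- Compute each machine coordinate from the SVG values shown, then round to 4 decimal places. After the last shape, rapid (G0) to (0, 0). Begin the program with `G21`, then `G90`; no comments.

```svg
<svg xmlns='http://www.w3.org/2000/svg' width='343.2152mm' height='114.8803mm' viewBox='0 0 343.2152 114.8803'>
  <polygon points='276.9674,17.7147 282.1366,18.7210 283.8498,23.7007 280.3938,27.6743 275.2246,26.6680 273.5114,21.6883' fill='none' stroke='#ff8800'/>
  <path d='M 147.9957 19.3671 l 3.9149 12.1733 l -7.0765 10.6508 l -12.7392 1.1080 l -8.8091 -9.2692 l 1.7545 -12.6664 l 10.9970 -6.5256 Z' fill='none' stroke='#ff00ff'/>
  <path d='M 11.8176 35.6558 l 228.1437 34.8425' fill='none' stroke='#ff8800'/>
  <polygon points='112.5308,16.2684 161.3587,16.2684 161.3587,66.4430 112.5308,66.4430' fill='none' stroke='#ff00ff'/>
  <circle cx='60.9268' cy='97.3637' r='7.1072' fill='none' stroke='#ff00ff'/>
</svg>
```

viewBox `0 0 343.2152 114.8803` with mm width/height → 1 unit = 1 mm. Flip: y_m = 114.8803 − y_svg.

**Shape 1** — `<polygon>` regular polygon, stroke `#ff8800` → score (S539, F2259). Machine vertices: (276.9674,97.1656) → (282.1366,96.1593) → (283.8498,91.1796) → (280.3938,87.2060) → (275.2246,88.2123) → (273.5114,93.1920) → (276.9674,97.1656). Closed: final G1 returns to the first vertex.

**Shape 2** — `<path>` regular polygon, stroke `#ff00ff` → cut (S839, F1481). Machine vertices: (147.9957,95.5132) → (151.9106,83.3399) → (144.8341,72.6891) → (132.0949,71.5811) → (123.2858,80.8503) → (125.0403,93.5167) → (136.0373,100.0423) → (147.9957,95.5132). Closed: final G1 returns to the first vertex.

**Shape 3** — `<path>` line segment, stroke `#ff8800` → score (S539, F2259). Machine vertices: (11.8176,79.2245) → (239.9613,44.3820). Open path.

**Shape 4** — `<polygon>` rectangle, stroke `#ff00ff` → cut (S839, F1481). Machine vertices: (112.5308,98.6119) → (161.3587,98.6119) → (161.3587,48.4373) → (112.5308,48.4373) → (112.5308,98.6119). Closed: final G1 returns to the first vertex.

**Shape 5** — `<circle>` circle, stroke `#ff00ff` → cut (S839, F1481). Machine vertices: (68.0340,17.5166) → (67.4930,20.2364) → (65.9523,22.5421) → (63.6466,24.0828) → (60.9268,24.6238) → (58.2070,24.0828) → (55.9013,22.5421) → (54.3606,20.2364) → (53.8196,17.5166) → (54.3606,14.7968) → (55.9013,12.4911) → (58.2070,10.9504) → (60.9268,10.4094) → (63.6466,10.9504) → (65.9523,12.4911) → (67.4930,14.7968) → (68.0340,17.5166). Closed: final G1 returns to the first vertex.

G21
G90
G0 X276.9674 Y97.1656
M3 S539
G01 X282.1366 Y96.1593 F2259
G01 X283.8498 Y91.1796 F2259
G01 X280.3938 Y87.2060 F2259
G01 X275.2246 Y88.2123 F2259
G01 X273.5114 Y93.1920 F2259
G01 X276.9674 Y97.1656 F2259
M5
G0 X147.9957 Y95.5132
M3 S839
G01 X151.9106 Y83.3399 F1481
G01 X144.8341 Y72.6891 F1481
G01 X132.0949 Y71.5811 F1481
G01 X123.2858 Y80.8503 F1481
G01 X125.0403 Y93.5167 F1481
G01 X136.0373 Y100.0423 F1481
G01 X147.9957 Y95.5132 F1481
M5
G0 X11.8176 Y79.2245
M3 S539
G01 X239.9613 Y44.3820 F2259
M5
G0 X112.5308 Y98.6119
M3 S839
G01 X161.3587 Y98.6119 F1481
G01 X161.3587 Y48.4373 F1481
G01 X112.5308 Y48.4373 F1481
G01 X112.5308 Y98.6119 F1481
M5
G0 X68.0340 Y17.5166
M3 S839
G01 X67.4930 Y20.2364 F1481
G01 X65.9523 Y22.5421 F1481
G01 X63.6466 Y24.0828 F1481
G01 X60.9268 Y24.6238 F1481
G01 X58.2070 Y24.0828 F1481
G01 X55.9013 Y22.5421 F1481
G01 X54.3606 Y20.2364 F1481
G01 X53.8196 Y17.5166 F1481
G01 X54.3606 Y14.7968 F1481
G01 X55.9013 Y12.4911 F1481
G01 X58.2070 Y10.9504 F1481
G01 X60.9268 Y10.4094 F1481
G01 X63.6466 Y10.9504 F1481
G01 X65.9523 Y12.4911 F1481
G01 X67.4930 Y14.7968 F1481
G01 X68.0340 Y17.5166 F1481
M5
G0 X0.0000 Y0.0000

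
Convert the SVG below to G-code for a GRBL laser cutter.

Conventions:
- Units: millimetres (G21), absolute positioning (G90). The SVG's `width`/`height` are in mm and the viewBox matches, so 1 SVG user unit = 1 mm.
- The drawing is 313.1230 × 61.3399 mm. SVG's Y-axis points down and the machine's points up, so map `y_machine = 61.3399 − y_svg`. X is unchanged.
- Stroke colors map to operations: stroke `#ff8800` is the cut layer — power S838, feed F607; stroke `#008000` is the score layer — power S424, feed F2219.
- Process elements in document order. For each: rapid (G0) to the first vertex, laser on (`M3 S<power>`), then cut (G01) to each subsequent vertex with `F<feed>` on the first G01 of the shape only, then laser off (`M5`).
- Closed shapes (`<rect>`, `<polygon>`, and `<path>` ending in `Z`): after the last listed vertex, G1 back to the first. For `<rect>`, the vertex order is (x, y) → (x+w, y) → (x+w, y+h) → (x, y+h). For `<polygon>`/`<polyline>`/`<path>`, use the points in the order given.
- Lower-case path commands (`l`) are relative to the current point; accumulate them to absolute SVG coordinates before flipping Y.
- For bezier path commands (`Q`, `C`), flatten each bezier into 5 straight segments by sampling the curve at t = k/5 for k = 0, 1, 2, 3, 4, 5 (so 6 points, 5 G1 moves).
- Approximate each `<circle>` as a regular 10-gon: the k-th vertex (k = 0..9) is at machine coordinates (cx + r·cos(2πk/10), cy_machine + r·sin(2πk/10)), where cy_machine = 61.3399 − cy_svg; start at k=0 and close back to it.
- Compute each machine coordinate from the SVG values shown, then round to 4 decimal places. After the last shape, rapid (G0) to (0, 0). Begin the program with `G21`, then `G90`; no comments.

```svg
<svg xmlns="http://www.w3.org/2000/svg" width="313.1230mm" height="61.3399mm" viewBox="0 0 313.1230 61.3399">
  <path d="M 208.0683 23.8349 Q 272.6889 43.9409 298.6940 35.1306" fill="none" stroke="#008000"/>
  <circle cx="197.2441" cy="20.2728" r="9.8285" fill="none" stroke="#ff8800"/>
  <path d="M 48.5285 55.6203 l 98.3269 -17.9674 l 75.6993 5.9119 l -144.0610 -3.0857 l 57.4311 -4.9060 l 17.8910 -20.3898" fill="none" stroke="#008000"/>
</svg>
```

G21
G90
G0 X208.0683 Y37.5050
M3 S424
G01 X232.3719 Y30.6193 F2219
G01 X253.5863 Y26.0468
G01 X271.7114 Y23.7877
G01 X286.7473 Y23.8418
G01 X298.6940 Y26.2093
M5
G0 X207.0726 Y41.0671
M3 S838
G01 X205.1955 Y46.8441 F607
G01 X200.2813 Y50.4146
G01 X194.2069 Y50.4146
G01 X189.2927 Y46.8441
G01 X187.4156 Y41.0671
G01 X189.2927 Y35.2901
G01 X194.2069 Y31.7196
G01 X200.2813 Y31.7196
G01 X205.1955 Y35.2901
G01 X207.0726 Y41.0671
M5
G0 X48.5285 Y5.7196
M3 S424
G01 X146.8554 Y23.6870 F2219
G01 X222.5547 Y17.7751
G01 X78.4937 Y20.8608
G01 X135.9248 Y25.7668
G01 X153.8158 Y46.1566
M5
G0 X0.0000 Y0.0000

viewBox `0 0 313.1230 61.3399` with mm width/height → 1 unit = 1 mm. Flip: y_m = 61.3399 − y_svg.

**Shape 1** — `<path>` quadratic bezier, stroke `#008000` → score (S424, F2219). Control points (SVG): P0=(208.0683,23.8349), P1=(272.6889,43.9409), P2=(298.6940,35.1306); sampled at t=k/5. Machine vertices: (208.0683,37.5050) → (232.3719,30.6193) → (253.5863,26.0468) → (271.7114,23.7877) → (286.7473,23.8418) → (298.6940,26.2093). Open path.

**Shape 2** — `<circle>` circle, stroke `#ff8800` → cut (S838, F607). Machine vertices: (207.0726,41.0671) → (205.1955,46.8441) → (200.2813,50.4146) → (194.2069,50.4146) → (189.2927,46.8441) → (187.4156,41.0671) → (189.2927,35.2901) → (194.2069,31.7196) → (200.2813,31.7196) → (205.1955,35.2901) → (207.0726,41.0671). Closed: final G1 returns to the first vertex.

**Shape 3** — `<path>` open polyline, stroke `#008000` → score (S424, F2219). Machine vertices: (48.5285,5.7196) → (146.8554,23.6870) → (222.5547,17.7751) → (78.4937,20.8608) → (135.9248,25.7668) → (153.8158,46.1566). Open path.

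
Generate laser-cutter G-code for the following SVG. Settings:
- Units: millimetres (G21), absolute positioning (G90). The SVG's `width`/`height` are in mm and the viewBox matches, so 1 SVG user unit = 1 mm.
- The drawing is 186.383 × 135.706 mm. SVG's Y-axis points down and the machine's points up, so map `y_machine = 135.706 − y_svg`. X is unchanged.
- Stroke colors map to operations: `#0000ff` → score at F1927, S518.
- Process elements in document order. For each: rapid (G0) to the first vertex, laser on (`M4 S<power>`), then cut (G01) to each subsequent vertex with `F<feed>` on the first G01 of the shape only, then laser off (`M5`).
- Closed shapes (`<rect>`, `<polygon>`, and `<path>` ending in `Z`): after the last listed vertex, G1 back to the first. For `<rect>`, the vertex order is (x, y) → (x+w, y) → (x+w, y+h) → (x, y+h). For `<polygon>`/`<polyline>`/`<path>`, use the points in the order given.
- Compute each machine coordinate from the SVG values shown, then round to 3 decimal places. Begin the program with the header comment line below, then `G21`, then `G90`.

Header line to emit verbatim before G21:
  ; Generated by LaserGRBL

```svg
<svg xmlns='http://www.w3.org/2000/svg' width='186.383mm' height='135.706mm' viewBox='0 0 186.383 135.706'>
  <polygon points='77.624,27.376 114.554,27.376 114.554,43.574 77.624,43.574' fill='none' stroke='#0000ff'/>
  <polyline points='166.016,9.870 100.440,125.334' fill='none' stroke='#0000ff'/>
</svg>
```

; Generated by LaserGRBL
G21
G90
G0 X77.624 Y108.330
M4 S518
G01 X114.554 Y108.330 F1927
G01 X114.554 Y92.132
G01 X77.624 Y92.132
G01 X77.624 Y108.330
M5
G0 X166.016 Y125.836
M4 S518
G01 X100.440 Y10.372 F1927
M5

Since the viewBox matches the mm dimensions, user units are millimetres directly. The only transform is the Y-flip y_m = 135.706 − y_svg.

Shape 1 is a rectangle drawn with `<polygon>`. Its stroke #0000ff means score at S518, F1927. After flipping Y the toolpath is (77.624,108.330) → (114.554,108.330) → (114.554,92.132) → (77.624,92.132) → (77.624,108.330), returning to the start.

Shape 2 is a line segment drawn with `<polyline>`. Its stroke #0000ff means score at S518, F1927. After flipping Y the toolpath is (166.016,125.836) → (100.440,10.372).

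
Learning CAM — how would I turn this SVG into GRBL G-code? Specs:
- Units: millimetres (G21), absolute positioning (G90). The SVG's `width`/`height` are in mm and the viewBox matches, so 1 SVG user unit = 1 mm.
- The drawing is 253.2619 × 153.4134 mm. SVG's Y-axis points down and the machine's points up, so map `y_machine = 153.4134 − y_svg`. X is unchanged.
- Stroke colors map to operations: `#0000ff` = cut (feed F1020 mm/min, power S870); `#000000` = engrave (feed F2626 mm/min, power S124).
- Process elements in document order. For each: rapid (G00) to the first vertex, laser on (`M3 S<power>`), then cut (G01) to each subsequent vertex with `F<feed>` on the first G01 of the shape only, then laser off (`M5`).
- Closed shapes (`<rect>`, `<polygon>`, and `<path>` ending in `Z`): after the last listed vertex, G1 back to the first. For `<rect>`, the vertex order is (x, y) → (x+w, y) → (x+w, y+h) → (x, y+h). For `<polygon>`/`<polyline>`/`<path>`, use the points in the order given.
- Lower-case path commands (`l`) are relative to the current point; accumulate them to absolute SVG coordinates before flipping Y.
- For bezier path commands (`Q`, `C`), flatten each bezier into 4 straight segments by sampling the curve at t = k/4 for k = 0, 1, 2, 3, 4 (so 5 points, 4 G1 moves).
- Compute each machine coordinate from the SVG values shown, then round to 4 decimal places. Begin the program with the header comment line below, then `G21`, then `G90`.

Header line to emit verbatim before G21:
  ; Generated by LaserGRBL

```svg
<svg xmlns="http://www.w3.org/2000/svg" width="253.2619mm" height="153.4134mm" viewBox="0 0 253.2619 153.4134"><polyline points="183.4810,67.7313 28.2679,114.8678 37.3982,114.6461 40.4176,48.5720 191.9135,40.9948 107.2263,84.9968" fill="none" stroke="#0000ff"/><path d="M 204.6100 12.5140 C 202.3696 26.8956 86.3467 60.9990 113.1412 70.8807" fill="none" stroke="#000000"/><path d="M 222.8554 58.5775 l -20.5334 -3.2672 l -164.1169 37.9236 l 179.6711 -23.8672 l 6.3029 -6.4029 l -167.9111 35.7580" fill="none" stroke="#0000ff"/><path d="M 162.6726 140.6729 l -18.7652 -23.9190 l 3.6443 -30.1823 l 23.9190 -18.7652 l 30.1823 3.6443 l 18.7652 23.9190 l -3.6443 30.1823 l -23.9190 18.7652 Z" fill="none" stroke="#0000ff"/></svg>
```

viewBox `0 0 253.2619 153.4134` with mm width/height → 1 unit = 1 mm. Flip: y_m = 153.4134 − y_svg.

**Shape 1** — `<polyline>` open polyline, stroke `#0000ff` → cut (S870, F1020). Machine vertices: (183.4810,85.6821) → (28.2679,38.5456) → (37.3982,38.7673) → (40.4176,104.8414) → (191.9135,112.4186) → (107.2263,68.4166). Open path.

**Shape 2** — `<path>` cubic bezier, stroke `#000000` → engrave (S124, F2626). Control points (SVG): P0=(204.6100,12.5140), P1=(202.3696,26.8956), P2=(86.3467,60.9990), P3=(113.1412,70.8807); sampled at t=k/4. Machine vertices: (204.6100,140.8994) → (185.6049,127.1020) → (147.9875,110.0286) → (115.8142,93.7989) → (113.1412,82.5327). Open path.

**Shape 3** — `<path>` open polyline, stroke `#0000ff` → cut (S870, F1020). Machine vertices: (222.8554,94.8359) → (202.3220,98.1031) → (38.2051,60.1795) → (217.8762,84.0467) → (224.1791,90.4496) → (56.2680,54.6916). Open path.

**Shape 4** — `<path>` regular polygon, stroke `#0000ff` → cut (S870, F1020). Machine vertices: (162.6726,12.7405) → (143.9074,36.6595) → (147.5517,66.8418) → (171.4707,85.6070) → (201.6530,81.9627) → (220.4182,58.0437) → (216.7739,27.8614) → (192.8549,9.0962) → (162.6726,12.7405). Closed: final G1 returns to the first vertex.

; Generated by LaserGRBL
G21
G90
G00 X183.4810 Y85.6821
M3 S870
G01 X28.2679 Y38.5456 F1020
G01 X37.3982 Y38.7673
G01 X40.4176 Y104.8414
G01 X191.9135 Y112.4186
G01 X107.2263 Y68.4166
M5
G00 X204.6100 Y140.8994
M3 S124
G01 X185.6049 Y127.1020 F2626
G01 X147.9875 Y110.0286
G01 X115.8142 Y93.7989
G01 X113.1412 Y82.5327
M5
G00 X222.8554 Y94.8359
M3 S870
G01 X202.3220 Y98.1031 F1020
G01 X38.2051 Y60.1795
G01 X217.8762 Y84.0467
G01 X224.1791 Y90.4496
G01 X56.2680 Y54.6916
M5
G00 X162.6726 Y12.7405
M3 S870
G01 X143.9074 Y36.6595 F1020
G01 X147.5517 Y66.8418
G01 X171.4707 Y85.6070
G01 X201.6530 Y81.9627
G01 X220.4182 Y58.0437
G01 X216.7739 Y27.8614
G01 X192.8549 Y9.0962
G01 X162.6726 Y12.7405
M5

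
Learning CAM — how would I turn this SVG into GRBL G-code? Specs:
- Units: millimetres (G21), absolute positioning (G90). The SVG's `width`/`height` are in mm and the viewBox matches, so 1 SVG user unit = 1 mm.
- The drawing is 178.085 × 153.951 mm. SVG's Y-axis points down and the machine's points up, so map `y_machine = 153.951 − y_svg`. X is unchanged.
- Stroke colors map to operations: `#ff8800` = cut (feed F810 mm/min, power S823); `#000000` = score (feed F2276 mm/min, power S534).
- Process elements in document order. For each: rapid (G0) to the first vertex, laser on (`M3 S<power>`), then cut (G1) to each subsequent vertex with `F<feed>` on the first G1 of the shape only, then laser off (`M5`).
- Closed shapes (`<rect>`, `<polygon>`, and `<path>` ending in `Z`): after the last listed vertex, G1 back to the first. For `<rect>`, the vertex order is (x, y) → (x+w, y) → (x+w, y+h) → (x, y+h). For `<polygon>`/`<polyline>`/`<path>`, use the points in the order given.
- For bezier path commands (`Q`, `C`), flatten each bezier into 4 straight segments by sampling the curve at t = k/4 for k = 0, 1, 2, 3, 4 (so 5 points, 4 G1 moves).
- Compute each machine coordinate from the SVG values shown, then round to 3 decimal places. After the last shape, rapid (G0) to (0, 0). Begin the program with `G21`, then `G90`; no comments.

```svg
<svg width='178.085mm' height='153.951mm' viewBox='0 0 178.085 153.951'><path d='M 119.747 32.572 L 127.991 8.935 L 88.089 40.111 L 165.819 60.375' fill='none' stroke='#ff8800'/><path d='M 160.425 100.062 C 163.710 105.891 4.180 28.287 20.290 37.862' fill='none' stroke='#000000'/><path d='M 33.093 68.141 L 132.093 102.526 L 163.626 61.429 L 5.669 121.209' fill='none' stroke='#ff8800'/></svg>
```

1 u = 1 mm; y_m = 153.951 − y.

[1] `<path>` open polyline, #ff8800→cut S823 F810: (119.747,121.379) → (127.991,145.016) → (88.089,113.840) → (165.819,93.576)

[2] `<path>` cubic bezier, #000000→score S534 F2276: (160.425,53.889) → (137.649,62.495) → (85.548,86.394) → (35.852,109.590) → (20.290,116.089)

[3] `<path>` open polyline, #ff8800→cut S823 F810: (33.093,85.810) → (132.093,51.425) → (163.626,92.522) → (5.669,32.742)

G21
G90
G0 X119.747 Y121.379
M3 S823
G1 X127.991 Y145.016 F810
G1 X88.089 Y113.840
G1 X165.819 Y93.576
M5
G0 X160.425 Y53.889
M3 S534
G1 X137.649 Y62.495 F2276
G1 X85.548 Y86.394
G1 X35.852 Y109.590
G1 X20.290 Y116.089
M5
G0 X33.093 Y85.810
M3 S823
G1 X132.093 Y51.425 F810
G1 X163.626 Y92.522
G1 X5.669 Y32.742
M5
G0 X0.000 Y0.000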